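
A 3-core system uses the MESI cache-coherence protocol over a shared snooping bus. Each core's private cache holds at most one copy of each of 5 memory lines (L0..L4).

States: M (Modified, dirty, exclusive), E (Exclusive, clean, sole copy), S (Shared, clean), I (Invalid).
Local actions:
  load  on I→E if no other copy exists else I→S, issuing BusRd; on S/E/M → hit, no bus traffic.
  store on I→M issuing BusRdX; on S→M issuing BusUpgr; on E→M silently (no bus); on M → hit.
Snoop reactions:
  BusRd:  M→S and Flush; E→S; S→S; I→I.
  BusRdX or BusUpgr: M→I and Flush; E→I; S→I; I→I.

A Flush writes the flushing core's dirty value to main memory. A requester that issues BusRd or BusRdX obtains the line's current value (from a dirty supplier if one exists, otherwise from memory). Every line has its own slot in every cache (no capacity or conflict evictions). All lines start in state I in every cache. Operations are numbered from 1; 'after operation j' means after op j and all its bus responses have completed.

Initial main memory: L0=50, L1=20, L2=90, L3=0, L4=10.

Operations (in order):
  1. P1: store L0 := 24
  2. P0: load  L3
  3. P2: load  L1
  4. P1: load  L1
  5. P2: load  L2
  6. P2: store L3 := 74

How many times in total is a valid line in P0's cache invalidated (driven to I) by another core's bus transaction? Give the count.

[1] P1: store L0 := 24 | P0:I, P1:M(24), P2:I | bus: BusRdX
[2] P0: load  L3 | P0:E(0), P1:I, P2:I | bus: BusRd
[3] P2: load  L1 | P0:I, P1:I, P2:E(20) | bus: BusRd
[4] P1: load  L1 | P0:I, P1:S(20), P2:S(20) | bus: BusRd
[5] P2: load  L2 | P0:I, P1:I, P2:E(90) | bus: BusRd
[6] P2: store L3 := 74 | P0:I, P1:I, P2:M(74) | bus: BusRdX

invalidations = 1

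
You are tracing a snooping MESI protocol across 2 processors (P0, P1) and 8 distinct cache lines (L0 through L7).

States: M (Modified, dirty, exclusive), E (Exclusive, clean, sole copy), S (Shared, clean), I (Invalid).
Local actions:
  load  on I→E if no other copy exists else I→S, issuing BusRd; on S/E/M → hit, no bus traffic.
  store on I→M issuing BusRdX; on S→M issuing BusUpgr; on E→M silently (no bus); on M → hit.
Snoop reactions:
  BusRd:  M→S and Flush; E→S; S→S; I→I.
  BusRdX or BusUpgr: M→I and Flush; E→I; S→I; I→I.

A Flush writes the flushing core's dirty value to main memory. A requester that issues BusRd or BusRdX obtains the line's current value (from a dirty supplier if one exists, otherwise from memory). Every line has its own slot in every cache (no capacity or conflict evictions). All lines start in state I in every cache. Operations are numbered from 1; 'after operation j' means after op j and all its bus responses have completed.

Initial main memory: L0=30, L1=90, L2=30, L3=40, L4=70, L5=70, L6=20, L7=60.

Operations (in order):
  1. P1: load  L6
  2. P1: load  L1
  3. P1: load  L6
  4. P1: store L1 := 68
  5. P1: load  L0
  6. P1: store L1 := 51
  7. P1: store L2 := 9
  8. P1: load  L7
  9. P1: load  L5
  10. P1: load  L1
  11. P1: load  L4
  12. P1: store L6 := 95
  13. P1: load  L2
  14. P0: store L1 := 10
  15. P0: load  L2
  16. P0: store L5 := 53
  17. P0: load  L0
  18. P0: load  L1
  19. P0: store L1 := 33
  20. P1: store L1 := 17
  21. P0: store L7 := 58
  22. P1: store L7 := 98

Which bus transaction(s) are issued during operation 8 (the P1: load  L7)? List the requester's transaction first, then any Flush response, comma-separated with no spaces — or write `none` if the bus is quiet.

step 1: P1: load  L6  ⟶  IE  (L6)  txn=BusRd  M[L6]=20
step 2: P1: load  L1  ⟶  IE  (L1)  txn=BusRd  M[L1]=90
step 3: P1: load  L6  ⟶  IE  (L6)  txn=∅  M[L6]=20
step 4: P1: store L1 := 68  ⟶  IM  (L1)  txn=∅  M[L1]=90
step 5: P1: load  L0  ⟶  IE  (L0)  txn=BusRd  M[L0]=30
step 6: P1: store L1 := 51  ⟶  IM  (L1)  txn=∅  M[L1]=90
step 7: P1: store L2 := 9  ⟶  IM  (L2)  txn=BusRdX  M[L2]=30
step 8: P1: load  L7  ⟶  IE  (L7)  txn=BusRd  M[L7]=60
step 9: P1: load  L5  ⟶  IE  (L5)  txn=BusRd  M[L5]=70
step 10: P1: load  L1  ⟶  IM  (L1)  txn=∅  M[L1]=90
step 11: P1: load  L4  ⟶  IE  (L4)  txn=BusRd  M[L4]=70
step 12: P1: store L6 := 95  ⟶  IM  (L6)  txn=∅  M[L6]=20
step 13: P1: load  L2  ⟶  IM  (L2)  txn=∅  M[L2]=30
step 14: P0: store L1 := 10  ⟶  MI  (L1)  txn=BusRdX+Flush  M[L1]=51
step 15: P0: load  L2  ⟶  SS  (L2)  txn=BusRd+Flush  M[L2]=9
step 16: P0: store L5 := 53  ⟶  MI  (L5)  txn=BusRdX  M[L5]=70
step 17: P0: load  L0  ⟶  SS  (L0)  txn=BusRd  M[L0]=30
step 18: P0: load  L1  ⟶  MI  (L1)  txn=∅  M[L1]=51
step 19: P0: store L1 := 33  ⟶  MI  (L1)  txn=∅  M[L1]=51
step 20: P1: store L1 := 17  ⟶  IM  (L1)  txn=BusRdX+Flush  M[L1]=33
step 21: P0: store L7 := 58  ⟶  MI  (L7)  txn=BusRdX  M[L7]=60
step 22: P1: store L7 := 98  ⟶  IM  (L7)  txn=BusRdX+Flush  M[L7]=58

bus = BusRd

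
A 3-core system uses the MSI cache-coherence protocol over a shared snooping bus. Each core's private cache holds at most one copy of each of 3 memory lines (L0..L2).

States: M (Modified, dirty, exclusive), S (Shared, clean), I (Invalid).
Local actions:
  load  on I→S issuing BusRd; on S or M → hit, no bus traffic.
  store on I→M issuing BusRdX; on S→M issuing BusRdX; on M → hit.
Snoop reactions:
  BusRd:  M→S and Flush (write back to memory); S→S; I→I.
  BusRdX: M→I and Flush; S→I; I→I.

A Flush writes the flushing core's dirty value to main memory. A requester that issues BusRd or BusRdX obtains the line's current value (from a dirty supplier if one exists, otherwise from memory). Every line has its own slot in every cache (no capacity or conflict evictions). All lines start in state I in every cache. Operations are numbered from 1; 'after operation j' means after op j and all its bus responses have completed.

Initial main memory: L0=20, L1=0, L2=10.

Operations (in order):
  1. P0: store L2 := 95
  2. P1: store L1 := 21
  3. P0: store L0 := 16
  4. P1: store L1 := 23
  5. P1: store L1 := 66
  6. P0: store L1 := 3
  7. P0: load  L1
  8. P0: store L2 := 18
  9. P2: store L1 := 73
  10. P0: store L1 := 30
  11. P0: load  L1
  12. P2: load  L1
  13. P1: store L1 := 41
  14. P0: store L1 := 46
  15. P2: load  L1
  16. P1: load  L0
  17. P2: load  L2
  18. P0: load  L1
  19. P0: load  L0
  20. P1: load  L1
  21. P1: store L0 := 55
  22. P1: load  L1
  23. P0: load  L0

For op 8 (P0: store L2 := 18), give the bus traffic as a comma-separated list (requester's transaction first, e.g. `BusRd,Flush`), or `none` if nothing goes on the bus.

[1] P0: store L2 := 95 | P0:M(95), P1:I, P2:I | bus: BusRdX
[2] P1: store L1 := 21 | P0:I, P1:M(21), P2:I | bus: BusRdX
[3] P0: store L0 := 16 | P0:M(16), P1:I, P2:I | bus: BusRdX
[4] P1: store L1 := 23 | P0:I, P1:M(23), P2:I | bus: none
[5] P1: store L1 := 66 | P0:I, P1:M(66), P2:I | bus: none
[6] P0: store L1 := 3 | P0:M(3), P1:I, P2:I | bus: BusRdX,Flush
[7] P0: load  L1 | P0:M(3), P1:I, P2:I | bus: none
[8] P0: store L2 := 18 | P0:M(18), P1:I, P2:I | bus: none
[9] P2: store L1 := 73 | P0:I, P1:I, P2:M(73) | bus: BusRdX,Flush
[10] P0: store L1 := 30 | P0:M(30), P1:I, P2:I | bus: BusRdX,Flush
[11] P0: load  L1 | P0:M(30), P1:I, P2:I | bus: none
[12] P2: load  L1 | P0:S(30), P1:I, P2:S(30) | bus: BusRd,Flush
[13] P1: store L1 := 41 | P0:I, P1:M(41), P2:I | bus: BusRdX
[14] P0: store L1 := 46 | P0:M(46), P1:I, P2:I | bus: BusRdX,Flush
[15] P2: load  L1 | P0:S(46), P1:I, P2:S(46) | bus: BusRd,Flush
[16] P1: load  L0 | P0:S(16), P1:S(16), P2:I | bus: BusRd,Flush
[17] P2: load  L2 | P0:S(18), P1:I, P2:S(18) | bus: BusRd,Flush
[18] P0: load  L1 | P0:S(46), P1:I, P2:S(46) | bus: none
[19] P0: load  L0 | P0:S(16), P1:S(16), P2:I | bus: none
[20] P1: load  L1 | P0:S(46), P1:S(46), P2:S(46) | bus: BusRd
[21] P1: store L0 := 55 | P0:I, P1:M(55), P2:I | bus: BusRdX
[22] P1: load  L1 | P0:S(46), P1:S(46), P2:S(46) | bus: none
[23] P0: load  L0 | P0:S(55), P1:S(55), P2:I | bus: BusRd,Flush

bus = none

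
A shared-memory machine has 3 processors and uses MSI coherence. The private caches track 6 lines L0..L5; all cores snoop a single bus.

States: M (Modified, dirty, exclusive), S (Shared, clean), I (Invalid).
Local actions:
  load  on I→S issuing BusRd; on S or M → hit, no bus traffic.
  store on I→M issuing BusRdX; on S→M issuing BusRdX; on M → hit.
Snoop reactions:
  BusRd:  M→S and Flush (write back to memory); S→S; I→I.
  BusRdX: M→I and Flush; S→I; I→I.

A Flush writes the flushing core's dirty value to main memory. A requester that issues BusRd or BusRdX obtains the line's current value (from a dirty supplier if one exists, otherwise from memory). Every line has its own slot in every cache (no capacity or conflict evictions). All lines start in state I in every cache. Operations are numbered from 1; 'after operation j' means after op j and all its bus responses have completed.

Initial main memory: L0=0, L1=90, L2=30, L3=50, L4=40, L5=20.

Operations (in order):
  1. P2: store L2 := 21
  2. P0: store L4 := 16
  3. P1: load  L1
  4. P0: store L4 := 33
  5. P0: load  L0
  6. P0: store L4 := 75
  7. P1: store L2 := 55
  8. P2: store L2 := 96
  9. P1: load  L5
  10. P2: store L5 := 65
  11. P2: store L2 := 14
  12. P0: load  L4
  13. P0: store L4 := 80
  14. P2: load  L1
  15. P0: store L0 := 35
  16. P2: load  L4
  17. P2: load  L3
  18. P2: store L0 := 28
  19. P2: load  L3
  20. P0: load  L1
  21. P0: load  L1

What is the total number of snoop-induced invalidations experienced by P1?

invalidations = 2

  op1 P2: store L2 := 21 → I/I/M on L2; bus BusRdX; mem=30
  op2 P0: store L4 := 16 → M/I/I on L4; bus BusRdX; mem=40
  op3 P1: load  L1 → I/S/I on L1; bus BusRd; mem=90
  op4 P0: store L4 := 33 → M/I/I on L4; bus (none); mem=40
  op5 P0: load  L0 → S/I/I on L0; bus BusRd; mem=0
  op6 P0: store L4 := 75 → M/I/I on L4; bus (none); mem=40
  op7 P1: store L2 := 55 → I/M/I on L2; bus BusRdX Flush; mem=21
  op8 P2: store L2 := 96 → I/I/M on L2; bus BusRdX Flush; mem=55
  op9 P1: load  L5 → I/S/I on L5; bus BusRd; mem=20
  op10 P2: store L5 := 65 → I/I/M on L5; bus BusRdX; mem=20
  op11 P2: store L2 := 14 → I/I/M on L2; bus (none); mem=55
  op12 P0: load  L4 → M/I/I on L4; bus (none); mem=40
  op13 P0: store L4 := 80 → M/I/I on L4; bus (none); mem=40
  op14 P2: load  L1 → I/S/S on L1; bus BusRd; mem=90
  op15 P0: store L0 := 35 → M/I/I on L0; bus BusRdX; mem=0
  op16 P2: load  L4 → S/I/S on L4; bus BusRd Flush; mem=80
  op17 P2: load  L3 → I/I/S on L3; bus BusRd; mem=50
  op18 P2: store L0 := 28 → I/I/M on L0; bus BusRdX Flush; mem=35
  op19 P2: load  L3 → I/I/S on L3; bus (none); mem=50
  op20 P0: load  L1 → S/S/S on L1; bus BusRd; mem=90
  op21 P0: load  L1 → S/S/S on L1; bus (none); mem=90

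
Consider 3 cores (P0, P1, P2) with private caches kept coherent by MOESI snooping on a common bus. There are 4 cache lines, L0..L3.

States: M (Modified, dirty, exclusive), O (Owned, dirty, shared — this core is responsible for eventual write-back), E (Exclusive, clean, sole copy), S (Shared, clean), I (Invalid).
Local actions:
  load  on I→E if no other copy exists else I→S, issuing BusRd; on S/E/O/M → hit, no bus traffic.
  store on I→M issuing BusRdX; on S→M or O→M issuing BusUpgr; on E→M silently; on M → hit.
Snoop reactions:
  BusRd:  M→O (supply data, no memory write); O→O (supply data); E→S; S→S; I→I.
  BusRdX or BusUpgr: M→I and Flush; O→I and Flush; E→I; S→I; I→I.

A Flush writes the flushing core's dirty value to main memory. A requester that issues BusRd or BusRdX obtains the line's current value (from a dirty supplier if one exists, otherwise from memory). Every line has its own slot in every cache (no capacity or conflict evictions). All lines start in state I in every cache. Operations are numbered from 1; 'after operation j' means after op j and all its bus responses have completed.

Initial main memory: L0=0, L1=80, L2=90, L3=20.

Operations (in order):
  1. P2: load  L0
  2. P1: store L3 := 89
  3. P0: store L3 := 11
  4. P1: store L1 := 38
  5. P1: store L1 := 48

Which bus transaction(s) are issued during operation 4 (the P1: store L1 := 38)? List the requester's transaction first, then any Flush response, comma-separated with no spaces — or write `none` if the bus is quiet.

bus = BusRdX

1. P2: load  L0  bus=[BusRd]  L0: P0=I P1=I P2=E  mem[L0]=0
2. P1: store L3 := 89  bus=[BusRdX]  L3: P0=I P1=M P2=I  mem[L3]=20
3. P0: store L3 := 11  bus=[BusRdX,Flush]  L3: P0=M P1=I P2=I  mem[L3]=89
4. P1: store L1 := 38  bus=[BusRdX]  L1: P0=I P1=M P2=I  mem[L1]=80
5. P1: store L1 := 48  bus=[-]  L1: P0=I P1=M P2=I  mem[L1]=80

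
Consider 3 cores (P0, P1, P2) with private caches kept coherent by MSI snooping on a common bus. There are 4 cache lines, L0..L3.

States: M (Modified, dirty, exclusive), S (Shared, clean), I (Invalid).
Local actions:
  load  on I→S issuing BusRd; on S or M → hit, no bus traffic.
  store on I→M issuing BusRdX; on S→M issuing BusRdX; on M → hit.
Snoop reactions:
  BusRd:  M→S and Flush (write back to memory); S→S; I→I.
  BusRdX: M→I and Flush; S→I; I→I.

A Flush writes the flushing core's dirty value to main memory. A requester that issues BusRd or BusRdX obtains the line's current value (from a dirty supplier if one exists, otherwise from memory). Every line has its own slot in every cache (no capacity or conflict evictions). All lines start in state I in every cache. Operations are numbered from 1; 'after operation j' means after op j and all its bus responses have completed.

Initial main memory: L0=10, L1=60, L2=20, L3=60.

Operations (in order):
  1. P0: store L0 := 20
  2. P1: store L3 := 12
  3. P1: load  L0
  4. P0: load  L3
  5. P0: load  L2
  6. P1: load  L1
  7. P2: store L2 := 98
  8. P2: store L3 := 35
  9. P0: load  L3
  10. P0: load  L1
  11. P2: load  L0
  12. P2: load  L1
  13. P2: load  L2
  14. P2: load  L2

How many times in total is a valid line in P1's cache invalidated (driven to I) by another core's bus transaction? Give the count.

step 1: P0: store L0 := 20  ⟶  MII  (L0)  txn=BusRdX  M[L0]=10
step 2: P1: store L3 := 12  ⟶  IMI  (L3)  txn=BusRdX  M[L3]=60
step 3: P1: load  L0  ⟶  SSI  (L0)  txn=BusRd+Flush  M[L0]=20
step 4: P0: load  L3  ⟶  SSI  (L3)  txn=BusRd+Flush  M[L3]=12
step 5: P0: load  L2  ⟶  SII  (L2)  txn=BusRd  M[L2]=20
step 6: P1: load  L1  ⟶  ISI  (L1)  txn=BusRd  M[L1]=60
step 7: P2: store L2 := 98  ⟶  IIM  (L2)  txn=BusRdX  M[L2]=20
step 8: P2: store L3 := 35  ⟶  IIM  (L3)  txn=BusRdX  M[L3]=12
step 9: P0: load  L3  ⟶  SIS  (L3)  txn=BusRd+Flush  M[L3]=35
step 10: P0: load  L1  ⟶  SSI  (L1)  txn=BusRd  M[L1]=60
step 11: P2: load  L0  ⟶  SSS  (L0)  txn=BusRd  M[L0]=20
step 12: P2: load  L1  ⟶  SSS  (L1)  txn=BusRd  M[L1]=60
step 13: P2: load  L2  ⟶  IIM  (L2)  txn=∅  M[L2]=20
step 14: P2: load  L2  ⟶  IIM  (L2)  txn=∅  M[L2]=20

invalidations = 1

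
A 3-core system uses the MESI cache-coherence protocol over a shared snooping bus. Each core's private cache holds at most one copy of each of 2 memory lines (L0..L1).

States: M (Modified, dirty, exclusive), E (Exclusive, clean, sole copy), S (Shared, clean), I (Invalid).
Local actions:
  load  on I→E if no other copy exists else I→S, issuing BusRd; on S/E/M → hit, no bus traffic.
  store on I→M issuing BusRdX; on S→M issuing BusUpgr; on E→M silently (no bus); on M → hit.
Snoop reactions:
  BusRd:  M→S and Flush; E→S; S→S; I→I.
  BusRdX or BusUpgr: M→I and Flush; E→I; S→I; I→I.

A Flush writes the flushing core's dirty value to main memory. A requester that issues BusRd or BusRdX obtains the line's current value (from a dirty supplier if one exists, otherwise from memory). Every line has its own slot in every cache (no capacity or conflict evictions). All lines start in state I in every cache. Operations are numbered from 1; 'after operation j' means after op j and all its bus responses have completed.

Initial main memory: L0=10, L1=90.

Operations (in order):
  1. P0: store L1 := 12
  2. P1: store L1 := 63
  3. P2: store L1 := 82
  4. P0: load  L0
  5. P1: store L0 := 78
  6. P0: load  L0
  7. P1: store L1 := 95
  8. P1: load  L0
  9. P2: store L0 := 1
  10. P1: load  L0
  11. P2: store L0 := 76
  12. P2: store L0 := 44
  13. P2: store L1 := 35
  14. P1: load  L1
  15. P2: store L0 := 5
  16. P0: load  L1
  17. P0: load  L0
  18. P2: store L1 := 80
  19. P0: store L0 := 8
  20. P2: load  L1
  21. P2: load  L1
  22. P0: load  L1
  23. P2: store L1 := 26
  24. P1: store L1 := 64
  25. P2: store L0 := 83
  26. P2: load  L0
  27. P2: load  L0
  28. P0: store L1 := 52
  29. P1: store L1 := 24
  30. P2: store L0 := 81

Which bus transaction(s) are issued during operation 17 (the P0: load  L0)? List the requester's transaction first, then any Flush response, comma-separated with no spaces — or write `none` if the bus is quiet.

bus = BusRd,Flush

step 1: P0: store L1 := 12  ⟶  MII  (L1)  txn=BusRdX  M[L1]=90
step 2: P1: store L1 := 63  ⟶  IMI  (L1)  txn=BusRdX+Flush  M[L1]=12
step 3: P2: store L1 := 82  ⟶  IIM  (L1)  txn=BusRdX+Flush  M[L1]=63
step 4: P0: load  L0  ⟶  EII  (L0)  txn=BusRd  M[L0]=10
step 5: P1: store L0 := 78  ⟶  IMI  (L0)  txn=BusRdX  M[L0]=10
step 6: P0: load  L0  ⟶  SSI  (L0)  txn=BusRd+Flush  M[L0]=78
step 7: P1: store L1 := 95  ⟶  IMI  (L1)  txn=BusRdX+Flush  M[L1]=82
step 8: P1: load  L0  ⟶  SSI  (L0)  txn=∅  M[L0]=78
step 9: P2: store L0 := 1  ⟶  IIM  (L0)  txn=BusRdX  M[L0]=78
step 10: P1: load  L0  ⟶  ISS  (L0)  txn=BusRd+Flush  M[L0]=1
step 11: P2: store L0 := 76  ⟶  IIM  (L0)  txn=BusUpgr  M[L0]=1
step 12: P2: store L0 := 44  ⟶  IIM  (L0)  txn=∅  M[L0]=1
step 13: P2: store L1 := 35  ⟶  IIM  (L1)  txn=BusRdX+Flush  M[L1]=95
step 14: P1: load  L1  ⟶  ISS  (L1)  txn=BusRd+Flush  M[L1]=35
step 15: P2: store L0 := 5  ⟶  IIM  (L0)  txn=∅  M[L0]=1
step 16: P0: load  L1  ⟶  SSS  (L1)  txn=BusRd  M[L1]=35
step 17: P0: load  L0  ⟶  SIS  (L0)  txn=BusRd+Flush  M[L0]=5
step 18: P2: store L1 := 80  ⟶  IIM  (L1)  txn=BusUpgr  M[L1]=35
step 19: P0: store L0 := 8  ⟶  MII  (L0)  txn=BusUpgr  M[L0]=5
step 20: P2: load  L1  ⟶  IIM  (L1)  txn=∅  M[L1]=35
step 21: P2: load  L1  ⟶  IIM  (L1)  txn=∅  M[L1]=35
step 22: P0: load  L1  ⟶  SIS  (L1)  txn=BusRd+Flush  M[L1]=80
step 23: P2: store L1 := 26  ⟶  IIM  (L1)  txn=BusUpgr  M[L1]=80
step 24: P1: store L1 := 64  ⟶  IMI  (L1)  txn=BusRdX+Flush  M[L1]=26
step 25: P2: store L0 := 83  ⟶  IIM  (L0)  txn=BusRdX+Flush  M[L0]=8
step 26: P2: load  L0  ⟶  IIM  (L0)  txn=∅  M[L0]=8
step 27: P2: load  L0  ⟶  IIM  (L0)  txn=∅  M[L0]=8
step 28: P0: store L1 := 52  ⟶  MII  (L1)  txn=BusRdX+Flush  M[L1]=64
step 29: P1: store L1 := 24  ⟶  IMI  (L1)  txn=BusRdX+Flush  M[L1]=52
step 30: P2: store L0 := 81  ⟶  IIM  (L0)  txn=∅  M[L0]=8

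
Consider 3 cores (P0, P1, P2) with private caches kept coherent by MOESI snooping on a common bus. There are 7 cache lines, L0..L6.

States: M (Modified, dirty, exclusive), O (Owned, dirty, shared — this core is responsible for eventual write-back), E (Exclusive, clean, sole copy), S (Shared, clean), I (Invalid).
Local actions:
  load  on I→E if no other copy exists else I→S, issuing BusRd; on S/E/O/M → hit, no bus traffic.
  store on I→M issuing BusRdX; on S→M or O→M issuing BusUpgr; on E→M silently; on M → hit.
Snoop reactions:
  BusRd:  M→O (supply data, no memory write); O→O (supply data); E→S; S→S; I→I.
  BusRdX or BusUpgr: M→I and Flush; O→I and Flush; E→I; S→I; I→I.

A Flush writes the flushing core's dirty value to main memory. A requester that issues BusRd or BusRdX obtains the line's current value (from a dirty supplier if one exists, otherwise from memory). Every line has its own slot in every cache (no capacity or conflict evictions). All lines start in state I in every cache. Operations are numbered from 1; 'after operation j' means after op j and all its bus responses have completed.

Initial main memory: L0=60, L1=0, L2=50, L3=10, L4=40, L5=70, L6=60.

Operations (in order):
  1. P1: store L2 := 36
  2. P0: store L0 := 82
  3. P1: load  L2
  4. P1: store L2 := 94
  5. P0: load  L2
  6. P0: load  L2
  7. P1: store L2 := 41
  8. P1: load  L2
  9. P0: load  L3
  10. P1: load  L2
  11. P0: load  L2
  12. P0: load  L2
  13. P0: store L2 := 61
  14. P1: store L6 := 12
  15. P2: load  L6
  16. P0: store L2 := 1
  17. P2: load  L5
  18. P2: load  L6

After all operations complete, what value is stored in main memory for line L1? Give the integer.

memory[L1] = 0

[1] P1: store L2 := 36 | P0:I, P1:M(36), P2:I | bus: BusRdX
[2] P0: store L0 := 82 | P0:M(82), P1:I, P2:I | bus: BusRdX
[3] P1: load  L2 | P0:I, P1:M(36), P2:I | bus: none
[4] P1: store L2 := 94 | P0:I, P1:M(94), P2:I | bus: none
[5] P0: load  L2 | P0:S(94), P1:O(94), P2:I | bus: BusRd
[6] P0: load  L2 | P0:S(94), P1:O(94), P2:I | bus: none
[7] P1: store L2 := 41 | P0:I, P1:M(41), P2:I | bus: BusUpgr
[8] P1: load  L2 | P0:I, P1:M(41), P2:I | bus: none
[9] P0: load  L3 | P0:E(10), P1:I, P2:I | bus: BusRd
[10] P1: load  L2 | P0:I, P1:M(41), P2:I | bus: none
[11] P0: load  L2 | P0:S(41), P1:O(41), P2:I | bus: BusRd
[12] P0: load  L2 | P0:S(41), P1:O(41), P2:I | bus: none
[13] P0: store L2 := 61 | P0:M(61), P1:I, P2:I | bus: BusUpgr,Flush
[14] P1: store L6 := 12 | P0:I, P1:M(12), P2:I | bus: BusRdX
[15] P2: load  L6 | P0:I, P1:O(12), P2:S(12) | bus: BusRd
[16] P0: store L2 := 1 | P0:M(1), P1:I, P2:I | bus: none
[17] P2: load  L5 | P0:I, P1:I, P2:E(70) | bus: BusRd
[18] P2: load  L6 | P0:I, P1:O(12), P2:S(12) | bus: none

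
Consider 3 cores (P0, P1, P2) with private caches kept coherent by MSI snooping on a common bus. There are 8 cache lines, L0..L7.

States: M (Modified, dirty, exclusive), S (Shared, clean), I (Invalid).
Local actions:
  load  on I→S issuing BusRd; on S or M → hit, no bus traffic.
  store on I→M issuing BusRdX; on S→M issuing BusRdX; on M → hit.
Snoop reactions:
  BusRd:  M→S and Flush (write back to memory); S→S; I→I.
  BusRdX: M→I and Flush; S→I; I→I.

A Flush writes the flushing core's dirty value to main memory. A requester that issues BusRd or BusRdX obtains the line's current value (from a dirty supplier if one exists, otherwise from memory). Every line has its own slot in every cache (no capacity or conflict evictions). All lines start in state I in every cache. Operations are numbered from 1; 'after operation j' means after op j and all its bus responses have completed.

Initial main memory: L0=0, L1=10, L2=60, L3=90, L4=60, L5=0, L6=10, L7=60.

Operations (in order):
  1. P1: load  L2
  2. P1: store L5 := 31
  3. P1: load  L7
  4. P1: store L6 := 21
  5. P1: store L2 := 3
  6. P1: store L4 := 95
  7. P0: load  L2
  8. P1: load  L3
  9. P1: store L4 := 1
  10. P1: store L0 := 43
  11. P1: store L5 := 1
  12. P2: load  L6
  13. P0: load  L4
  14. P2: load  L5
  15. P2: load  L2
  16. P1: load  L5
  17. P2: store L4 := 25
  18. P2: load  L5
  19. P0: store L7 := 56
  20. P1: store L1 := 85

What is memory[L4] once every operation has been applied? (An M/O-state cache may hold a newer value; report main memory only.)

step 1: P1: load  L2  ⟶  ISI  (L2)  txn=BusRd  M[L2]=60
step 2: P1: store L5 := 31  ⟶  IMI  (L5)  txn=BusRdX  M[L5]=0
step 3: P1: load  L7  ⟶  ISI  (L7)  txn=BusRd  M[L7]=60
step 4: P1: store L6 := 21  ⟶  IMI  (L6)  txn=BusRdX  M[L6]=10
step 5: P1: store L2 := 3  ⟶  IMI  (L2)  txn=BusRdX  M[L2]=60
step 6: P1: store L4 := 95  ⟶  IMI  (L4)  txn=BusRdX  M[L4]=60
step 7: P0: load  L2  ⟶  SSI  (L2)  txn=BusRd+Flush  M[L2]=3
step 8: P1: load  L3  ⟶  ISI  (L3)  txn=BusRd  M[L3]=90
step 9: P1: store L4 := 1  ⟶  IMI  (L4)  txn=∅  M[L4]=60
step 10: P1: store L0 := 43  ⟶  IMI  (L0)  txn=BusRdX  M[L0]=0
step 11: P1: store L5 := 1  ⟶  IMI  (L5)  txn=∅  M[L5]=0
step 12: P2: load  L6  ⟶  ISS  (L6)  txn=BusRd+Flush  M[L6]=21
step 13: P0: load  L4  ⟶  SSI  (L4)  txn=BusRd+Flush  M[L4]=1
step 14: P2: load  L5  ⟶  ISS  (L5)  txn=BusRd+Flush  M[L5]=1
step 15: P2: load  L2  ⟶  SSS  (L2)  txn=BusRd  M[L2]=3
step 16: P1: load  L5  ⟶  ISS  (L5)  txn=∅  M[L5]=1
step 17: P2: store L4 := 25  ⟶  IIM  (L4)  txn=BusRdX  M[L4]=1
step 18: P2: load  L5  ⟶  ISS  (L5)  txn=∅  M[L5]=1
step 19: P0: store L7 := 56  ⟶  MII  (L7)  txn=BusRdX  M[L7]=60
step 20: P1: store L1 := 85  ⟶  IMI  (L1)  txn=BusRdX  M[L1]=10

memory[L4] = 1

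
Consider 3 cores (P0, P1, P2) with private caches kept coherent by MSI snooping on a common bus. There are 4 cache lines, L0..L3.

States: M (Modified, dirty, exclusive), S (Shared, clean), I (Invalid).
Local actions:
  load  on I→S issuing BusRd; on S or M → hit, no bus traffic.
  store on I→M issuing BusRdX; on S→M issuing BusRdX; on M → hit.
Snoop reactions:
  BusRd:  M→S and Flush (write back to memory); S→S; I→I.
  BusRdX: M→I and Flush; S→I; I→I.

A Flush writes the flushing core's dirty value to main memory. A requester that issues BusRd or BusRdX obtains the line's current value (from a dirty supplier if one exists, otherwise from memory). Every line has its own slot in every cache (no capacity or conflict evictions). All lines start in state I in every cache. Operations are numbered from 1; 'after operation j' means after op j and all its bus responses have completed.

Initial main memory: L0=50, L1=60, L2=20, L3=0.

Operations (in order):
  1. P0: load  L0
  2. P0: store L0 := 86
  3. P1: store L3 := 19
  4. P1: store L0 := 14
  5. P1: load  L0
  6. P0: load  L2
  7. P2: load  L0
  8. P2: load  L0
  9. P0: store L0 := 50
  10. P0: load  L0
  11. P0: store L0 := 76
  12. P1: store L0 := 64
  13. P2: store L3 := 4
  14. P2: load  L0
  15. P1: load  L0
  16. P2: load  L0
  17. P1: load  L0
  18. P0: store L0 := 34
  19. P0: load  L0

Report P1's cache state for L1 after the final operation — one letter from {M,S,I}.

1. P0: load  L0  bus=[BusRd]  L0: P0=S P1=I P2=I  mem[L0]=50
2. P0: store L0 := 86  bus=[BusRdX]  L0: P0=M P1=I P2=I  mem[L0]=50
3. P1: store L3 := 19  bus=[BusRdX]  L3: P0=I P1=M P2=I  mem[L3]=0
4. P1: store L0 := 14  bus=[BusRdX,Flush]  L0: P0=I P1=M P2=I  mem[L0]=86
5. P1: load  L0  bus=[-]  L0: P0=I P1=M P2=I  mem[L0]=86
6. P0: load  L2  bus=[BusRd]  L2: P0=S P1=I P2=I  mem[L2]=20
7. P2: load  L0  bus=[BusRd,Flush]  L0: P0=I P1=S P2=S  mem[L0]=14
8. P2: load  L0  bus=[-]  L0: P0=I P1=S P2=S  mem[L0]=14
9. P0: store L0 := 50  bus=[BusRdX]  L0: P0=M P1=I P2=I  mem[L0]=14
10. P0: load  L0  bus=[-]  L0: P0=M P1=I P2=I  mem[L0]=14
11. P0: store L0 := 76  bus=[-]  L0: P0=M P1=I P2=I  mem[L0]=14
12. P1: store L0 := 64  bus=[BusRdX,Flush]  L0: P0=I P1=M P2=I  mem[L0]=76
13. P2: store L3 := 4  bus=[BusRdX,Flush]  L3: P0=I P1=I P2=M  mem[L3]=19
14. P2: load  L0  bus=[BusRd,Flush]  L0: P0=I P1=S P2=S  mem[L0]=64
15. P1: load  L0  bus=[-]  L0: P0=I P1=S P2=S  mem[L0]=64
16. P2: load  L0  bus=[-]  L0: P0=I P1=S P2=S  mem[L0]=64
17. P1: load  L0  bus=[-]  L0: P0=I P1=S P2=S  mem[L0]=64
18. P0: store L0 := 34  bus=[BusRdX]  L0: P0=M P1=I P2=I  mem[L0]=64
19. P0: load  L0  bus=[-]  L0: P0=M P1=I P2=I  mem[L0]=64

state = I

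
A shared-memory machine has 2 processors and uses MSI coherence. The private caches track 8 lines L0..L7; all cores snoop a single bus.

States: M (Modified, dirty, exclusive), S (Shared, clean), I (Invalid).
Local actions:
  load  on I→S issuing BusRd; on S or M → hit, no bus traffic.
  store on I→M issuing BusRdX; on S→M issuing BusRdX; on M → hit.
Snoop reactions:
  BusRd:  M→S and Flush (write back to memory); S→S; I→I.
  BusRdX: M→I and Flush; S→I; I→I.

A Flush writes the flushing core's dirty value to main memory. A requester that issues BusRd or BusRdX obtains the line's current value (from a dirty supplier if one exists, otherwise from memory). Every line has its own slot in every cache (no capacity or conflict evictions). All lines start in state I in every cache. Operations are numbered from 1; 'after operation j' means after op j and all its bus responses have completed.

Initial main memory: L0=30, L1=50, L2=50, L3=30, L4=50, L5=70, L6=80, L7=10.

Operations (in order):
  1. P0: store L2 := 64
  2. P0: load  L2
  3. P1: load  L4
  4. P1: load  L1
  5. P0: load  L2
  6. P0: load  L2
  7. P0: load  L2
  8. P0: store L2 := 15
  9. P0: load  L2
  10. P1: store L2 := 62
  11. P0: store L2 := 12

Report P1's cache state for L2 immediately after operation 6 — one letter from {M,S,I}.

[1] P0: store L2 := 64 | P0:M(64), P1:I | bus: BusRdX
[2] P0: load  L2 | P0:M(64), P1:I | bus: none
[3] P1: load  L4 | P0:I, P1:S(50) | bus: BusRd
[4] P1: load  L1 | P0:I, P1:S(50) | bus: BusRd
[5] P0: load  L2 | P0:M(64), P1:I | bus: none
[6] P0: load  L2 | P0:M(64), P1:I | bus: none
[7] P0: load  L2 | P0:M(64), P1:I | bus: none
[8] P0: store L2 := 15 | P0:M(15), P1:I | bus: none
[9] P0: load  L2 | P0:M(15), P1:I | bus: none
[10] P1: store L2 := 62 | P0:I, P1:M(62) | bus: BusRdX,Flush
[11] P0: store L2 := 12 | P0:M(12), P1:I | bus: BusRdX,Flush

state = I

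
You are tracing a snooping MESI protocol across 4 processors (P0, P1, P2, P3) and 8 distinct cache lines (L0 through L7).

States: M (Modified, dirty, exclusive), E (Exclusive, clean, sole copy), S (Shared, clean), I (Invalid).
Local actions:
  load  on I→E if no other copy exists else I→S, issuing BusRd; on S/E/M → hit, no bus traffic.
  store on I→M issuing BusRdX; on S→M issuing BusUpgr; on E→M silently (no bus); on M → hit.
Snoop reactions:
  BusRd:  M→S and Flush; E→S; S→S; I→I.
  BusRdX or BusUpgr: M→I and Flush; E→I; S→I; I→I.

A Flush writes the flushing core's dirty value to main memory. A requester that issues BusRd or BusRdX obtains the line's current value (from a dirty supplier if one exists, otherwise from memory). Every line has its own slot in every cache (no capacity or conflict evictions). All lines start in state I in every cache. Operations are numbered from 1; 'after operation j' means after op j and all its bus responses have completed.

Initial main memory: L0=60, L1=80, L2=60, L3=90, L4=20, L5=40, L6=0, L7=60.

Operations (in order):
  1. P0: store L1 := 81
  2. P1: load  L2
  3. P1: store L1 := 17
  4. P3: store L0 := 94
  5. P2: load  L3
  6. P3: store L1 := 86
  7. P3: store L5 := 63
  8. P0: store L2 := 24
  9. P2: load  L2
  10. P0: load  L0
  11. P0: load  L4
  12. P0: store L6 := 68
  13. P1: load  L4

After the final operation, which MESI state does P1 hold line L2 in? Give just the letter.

state = I

[1] P0: store L1 := 81 | P0:M(81), P1:I, P2:I, P3:I | bus: BusRdX
[2] P1: load  L2 | P0:I, P1:E(60), P2:I, P3:I | bus: BusRd
[3] P1: store L1 := 17 | P0:I, P1:M(17), P2:I, P3:I | bus: BusRdX,Flush
[4] P3: store L0 := 94 | P0:I, P1:I, P2:I, P3:M(94) | bus: BusRdX
[5] P2: load  L3 | P0:I, P1:I, P2:E(90), P3:I | bus: BusRd
[6] P3: store L1 := 86 | P0:I, P1:I, P2:I, P3:M(86) | bus: BusRdX,Flush
[7] P3: store L5 := 63 | P0:I, P1:I, P2:I, P3:M(63) | bus: BusRdX
[8] P0: store L2 := 24 | P0:M(24), P1:I, P2:I, P3:I | bus: BusRdX
[9] P2: load  L2 | P0:S(24), P1:I, P2:S(24), P3:I | bus: BusRd,Flush
[10] P0: load  L0 | P0:S(94), P1:I, P2:I, P3:S(94) | bus: BusRd,Flush
[11] P0: load  L4 | P0:E(20), P1:I, P2:I, P3:I | bus: BusRd
[12] P0: store L6 := 68 | P0:M(68), P1:I, P2:I, P3:I | bus: BusRdX
[13] P1: load  L4 | P0:S(20), P1:S(20), P2:I, P3:I | bus: BusRd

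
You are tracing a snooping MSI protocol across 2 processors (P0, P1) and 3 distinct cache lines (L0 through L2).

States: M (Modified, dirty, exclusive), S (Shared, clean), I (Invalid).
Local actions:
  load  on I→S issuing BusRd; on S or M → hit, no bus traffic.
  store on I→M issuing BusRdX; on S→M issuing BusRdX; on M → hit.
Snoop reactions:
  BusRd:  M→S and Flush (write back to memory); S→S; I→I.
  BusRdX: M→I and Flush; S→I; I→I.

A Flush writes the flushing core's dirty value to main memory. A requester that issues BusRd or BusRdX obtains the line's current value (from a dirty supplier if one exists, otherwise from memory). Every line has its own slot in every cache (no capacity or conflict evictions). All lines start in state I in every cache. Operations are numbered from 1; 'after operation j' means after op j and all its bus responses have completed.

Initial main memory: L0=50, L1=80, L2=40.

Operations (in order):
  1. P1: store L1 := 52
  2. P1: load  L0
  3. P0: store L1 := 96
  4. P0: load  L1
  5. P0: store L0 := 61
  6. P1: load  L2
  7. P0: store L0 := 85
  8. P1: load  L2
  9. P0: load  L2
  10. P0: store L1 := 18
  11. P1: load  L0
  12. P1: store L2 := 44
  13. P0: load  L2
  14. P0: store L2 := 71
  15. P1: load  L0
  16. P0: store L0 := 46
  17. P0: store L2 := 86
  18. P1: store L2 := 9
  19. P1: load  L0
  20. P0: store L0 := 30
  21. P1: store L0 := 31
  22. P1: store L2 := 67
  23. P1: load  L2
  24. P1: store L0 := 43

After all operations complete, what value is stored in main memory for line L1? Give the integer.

step 1: P1: store L1 := 52  ⟶  IM  (L1)  txn=BusRdX  M[L1]=80
step 2: P1: load  L0  ⟶  IS  (L0)  txn=BusRd  M[L0]=50
step 3: P0: store L1 := 96  ⟶  MI  (L1)  txn=BusRdX+Flush  M[L1]=52
step 4: P0: load  L1  ⟶  MI  (L1)  txn=∅  M[L1]=52
step 5: P0: store L0 := 61  ⟶  MI  (L0)  txn=BusRdX  M[L0]=50
step 6: P1: load  L2  ⟶  IS  (L2)  txn=BusRd  M[L2]=40
step 7: P0: store L0 := 85  ⟶  MI  (L0)  txn=∅  M[L0]=50
step 8: P1: load  L2  ⟶  IS  (L2)  txn=∅  M[L2]=40
step 9: P0: load  L2  ⟶  SS  (L2)  txn=BusRd  M[L2]=40
step 10: P0: store L1 := 18  ⟶  MI  (L1)  txn=∅  M[L1]=52
step 11: P1: load  L0  ⟶  SS  (L0)  txn=BusRd+Flush  M[L0]=85
step 12: P1: store L2 := 44  ⟶  IM  (L2)  txn=BusRdX  M[L2]=40
step 13: P0: load  L2  ⟶  SS  (L2)  txn=BusRd+Flush  M[L2]=44
step 14: P0: store L2 := 71  ⟶  MI  (L2)  txn=BusRdX  M[L2]=44
step 15: P1: load  L0  ⟶  SS  (L0)  txn=∅  M[L0]=85
step 16: P0: store L0 := 46  ⟶  MI  (L0)  txn=BusRdX  M[L0]=85
step 17: P0: store L2 := 86  ⟶  MI  (L2)  txn=∅  M[L2]=44
step 18: P1: store L2 := 9  ⟶  IM  (L2)  txn=BusRdX+Flush  M[L2]=86
step 19: P1: load  L0  ⟶  SS  (L0)  txn=BusRd+Flush  M[L0]=46
step 20: P0: store L0 := 30  ⟶  MI  (L0)  txn=BusRdX  M[L0]=46
step 21: P1: store L0 := 31  ⟶  IM  (L0)  txn=BusRdX+Flush  M[L0]=30
step 22: P1: store L2 := 67  ⟶  IM  (L2)  txn=∅  M[L2]=86
step 23: P1: load  L2  ⟶  IM  (L2)  txn=∅  M[L2]=86
step 24: P1: store L0 := 43  ⟶  IM  (L0)  txn=∅  M[L0]=30

memory[L1] = 52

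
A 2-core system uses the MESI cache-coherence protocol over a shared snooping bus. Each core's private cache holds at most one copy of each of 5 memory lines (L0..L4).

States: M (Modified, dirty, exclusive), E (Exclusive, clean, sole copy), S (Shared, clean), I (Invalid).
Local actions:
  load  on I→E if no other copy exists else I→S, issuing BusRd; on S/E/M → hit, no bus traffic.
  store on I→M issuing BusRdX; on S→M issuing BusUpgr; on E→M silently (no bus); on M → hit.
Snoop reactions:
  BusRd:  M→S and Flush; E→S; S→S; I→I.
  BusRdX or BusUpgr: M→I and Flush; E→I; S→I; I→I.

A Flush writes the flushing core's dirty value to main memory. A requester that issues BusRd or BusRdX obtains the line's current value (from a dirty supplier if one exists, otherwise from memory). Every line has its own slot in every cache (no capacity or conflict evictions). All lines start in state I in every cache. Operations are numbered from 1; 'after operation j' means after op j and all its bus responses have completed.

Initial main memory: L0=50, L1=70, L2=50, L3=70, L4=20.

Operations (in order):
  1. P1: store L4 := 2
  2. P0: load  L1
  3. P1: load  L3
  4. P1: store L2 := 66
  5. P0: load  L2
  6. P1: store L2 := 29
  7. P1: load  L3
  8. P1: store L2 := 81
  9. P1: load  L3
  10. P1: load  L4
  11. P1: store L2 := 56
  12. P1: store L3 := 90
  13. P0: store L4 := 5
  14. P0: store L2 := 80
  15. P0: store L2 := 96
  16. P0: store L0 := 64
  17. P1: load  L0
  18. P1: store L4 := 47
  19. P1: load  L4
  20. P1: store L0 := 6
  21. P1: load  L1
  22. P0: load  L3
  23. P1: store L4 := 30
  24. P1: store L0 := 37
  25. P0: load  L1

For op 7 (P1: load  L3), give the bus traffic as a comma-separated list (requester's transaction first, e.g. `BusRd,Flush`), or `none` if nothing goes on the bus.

  op1 P1: store L4 := 2 → I/M on L4; bus BusRdX; mem=20
  op2 P0: load  L1 → E/I on L1; bus BusRd; mem=70
  op3 P1: load  L3 → I/E on L3; bus BusRd; mem=70
  op4 P1: store L2 := 66 → I/M on L2; bus BusRdX; mem=50
  op5 P0: load  L2 → S/S on L2; bus BusRd Flush; mem=66
  op6 P1: store L2 := 29 → I/M on L2; bus BusUpgr; mem=66
  op7 P1: load  L3 → I/E on L3; bus (none); mem=70
  op8 P1: store L2 := 81 → I/M on L2; bus (none); mem=66
  op9 P1: load  L3 → I/E on L3; bus (none); mem=70
  op10 P1: load  L4 → I/M on L4; bus (none); mem=20
  op11 P1: store L2 := 56 → I/M on L2; bus (none); mem=66
  op12 P1: store L3 := 90 → I/M on L3; bus (none); mem=70
  op13 P0: store L4 := 5 → M/I on L4; bus BusRdX Flush; mem=2
  op14 P0: store L2 := 80 → M/I on L2; bus BusRdX Flush; mem=56
  op15 P0: store L2 := 96 → M/I on L2; bus (none); mem=56
  op16 P0: store L0 := 64 → M/I on L0; bus BusRdX; mem=50
  op17 P1: load  L0 → S/S on L0; bus BusRd Flush; mem=64
  op18 P1: store L4 := 47 → I/M on L4; bus BusRdX Flush; mem=5
  op19 P1: load  L4 → I/M on L4; bus (none); mem=5
  op20 P1: store L0 := 6 → I/M on L0; bus BusUpgr; mem=64
  op21 P1: load  L1 → S/S on L1; bus BusRd; mem=70
  op22 P0: load  L3 → S/S on L3; bus BusRd Flush; mem=90
  op23 P1: store L4 := 30 → I/M on L4; bus (none); mem=5
  op24 P1: store L0 := 37 → I/M on L0; bus (none); mem=64
  op25 P0: load  L1 → S/S on L1; bus (none); mem=70

bus = none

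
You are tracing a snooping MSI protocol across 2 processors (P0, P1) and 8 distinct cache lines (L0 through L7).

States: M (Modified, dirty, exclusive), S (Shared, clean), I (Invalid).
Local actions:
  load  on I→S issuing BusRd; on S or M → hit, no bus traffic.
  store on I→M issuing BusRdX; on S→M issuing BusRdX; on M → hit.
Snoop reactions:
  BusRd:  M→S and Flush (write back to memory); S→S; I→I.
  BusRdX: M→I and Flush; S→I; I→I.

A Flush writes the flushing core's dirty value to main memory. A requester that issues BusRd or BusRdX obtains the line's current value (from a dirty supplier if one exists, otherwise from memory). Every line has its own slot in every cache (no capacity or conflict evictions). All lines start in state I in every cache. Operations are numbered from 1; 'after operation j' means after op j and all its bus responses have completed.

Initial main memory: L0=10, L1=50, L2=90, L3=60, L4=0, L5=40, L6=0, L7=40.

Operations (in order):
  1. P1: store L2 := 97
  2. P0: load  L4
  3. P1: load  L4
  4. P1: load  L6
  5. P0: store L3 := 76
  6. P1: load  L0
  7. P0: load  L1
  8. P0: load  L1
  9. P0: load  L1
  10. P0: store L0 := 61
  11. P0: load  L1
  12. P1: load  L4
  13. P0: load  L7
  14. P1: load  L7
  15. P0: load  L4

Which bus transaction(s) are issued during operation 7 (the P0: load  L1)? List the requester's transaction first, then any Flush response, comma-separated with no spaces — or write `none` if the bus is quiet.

bus = BusRd

1. P1: store L2 := 97  bus=[BusRdX]  L2: P0=I P1=M  mem[L2]=90
2. P0: load  L4  bus=[BusRd]  L4: P0=S P1=I  mem[L4]=0
3. P1: load  L4  bus=[BusRd]  L4: P0=S P1=S  mem[L4]=0
4. P1: load  L6  bus=[BusRd]  L6: P0=I P1=S  mem[L6]=0
5. P0: store L3 := 76  bus=[BusRdX]  L3: P0=M P1=I  mem[L3]=60
6. P1: load  L0  bus=[BusRd]  L0: P0=I P1=S  mem[L0]=10
7. P0: load  L1  bus=[BusRd]  L1: P0=S P1=I  mem[L1]=50
8. P0: load  L1  bus=[-]  L1: P0=S P1=I  mem[L1]=50
9. P0: load  L1  bus=[-]  L1: P0=S P1=I  mem[L1]=50
10. P0: store L0 := 61  bus=[BusRdX]  L0: P0=M P1=I  mem[L0]=10
11. P0: load  L1  bus=[-]  L1: P0=S P1=I  mem[L1]=50
12. P1: load  L4  bus=[-]  L4: P0=S P1=S  mem[L4]=0
13. P0: load  L7  bus=[BusRd]  L7: P0=S P1=I  mem[L7]=40
14. P1: load  L7  bus=[BusRd]  L7: P0=S P1=S  mem[L7]=40
15. P0: load  L4  bus=[-]  L4: P0=S P1=S  mem[L4]=0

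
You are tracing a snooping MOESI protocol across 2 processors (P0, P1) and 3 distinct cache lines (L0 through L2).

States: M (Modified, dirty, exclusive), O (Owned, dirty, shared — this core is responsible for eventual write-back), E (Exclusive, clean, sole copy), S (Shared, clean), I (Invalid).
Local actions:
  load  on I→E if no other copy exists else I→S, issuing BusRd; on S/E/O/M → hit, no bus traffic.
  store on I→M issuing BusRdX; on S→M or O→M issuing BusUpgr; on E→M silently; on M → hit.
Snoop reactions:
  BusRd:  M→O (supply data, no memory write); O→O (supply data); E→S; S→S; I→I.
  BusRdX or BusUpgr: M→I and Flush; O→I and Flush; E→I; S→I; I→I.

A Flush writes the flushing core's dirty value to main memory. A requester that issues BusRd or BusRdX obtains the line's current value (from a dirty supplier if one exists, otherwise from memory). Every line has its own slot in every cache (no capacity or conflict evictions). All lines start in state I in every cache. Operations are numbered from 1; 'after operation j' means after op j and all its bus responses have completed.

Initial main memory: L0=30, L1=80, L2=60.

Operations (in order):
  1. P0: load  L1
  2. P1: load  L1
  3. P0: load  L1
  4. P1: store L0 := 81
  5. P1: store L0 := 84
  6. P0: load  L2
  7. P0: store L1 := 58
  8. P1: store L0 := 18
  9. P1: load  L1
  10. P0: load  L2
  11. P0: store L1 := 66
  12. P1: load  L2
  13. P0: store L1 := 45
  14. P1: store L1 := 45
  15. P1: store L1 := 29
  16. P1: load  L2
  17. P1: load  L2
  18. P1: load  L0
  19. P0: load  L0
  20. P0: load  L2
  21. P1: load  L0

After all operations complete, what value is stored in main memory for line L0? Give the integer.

step 1: P0: load  L1  ⟶  EI  (L1)  txn=BusRd  M[L1]=80
step 2: P1: load  L1  ⟶  SS  (L1)  txn=BusRd  M[L1]=80
step 3: P0: load  L1  ⟶  SS  (L1)  txn=∅  M[L1]=80
step 4: P1: store L0 := 81  ⟶  IM  (L0)  txn=BusRdX  M[L0]=30
step 5: P1: store L0 := 84  ⟶  IM  (L0)  txn=∅  M[L0]=30
step 6: P0: load  L2  ⟶  EI  (L2)  txn=BusRd  M[L2]=60
step 7: P0: store L1 := 58  ⟶  MI  (L1)  txn=BusUpgr  M[L1]=80
step 8: P1: store L0 := 18  ⟶  IM  (L0)  txn=∅  M[L0]=30
step 9: P1: load  L1  ⟶  OS  (L1)  txn=BusRd  M[L1]=80
step 10: P0: load  L2  ⟶  EI  (L2)  txn=∅  M[L2]=60
step 11: P0: store L1 := 66  ⟶  MI  (L1)  txn=BusUpgr  M[L1]=80
step 12: P1: load  L2  ⟶  SS  (L2)  txn=BusRd  M[L2]=60
step 13: P0: store L1 := 45  ⟶  MI  (L1)  txn=∅  M[L1]=80
step 14: P1: store L1 := 45  ⟶  IM  (L1)  txn=BusRdX+Flush  M[L1]=45
step 15: P1: store L1 := 29  ⟶  IM  (L1)  txn=∅  M[L1]=45
step 16: P1: load  L2  ⟶  SS  (L2)  txn=∅  M[L2]=60
step 17: P1: load  L2  ⟶  SS  (L2)  txn=∅  M[L2]=60
step 18: P1: load  L0  ⟶  IM  (L0)  txn=∅  M[L0]=30
step 19: P0: load  L0  ⟶  SO  (L0)  txn=BusRd  M[L0]=30
step 20: P0: load  L2  ⟶  SS  (L2)  txn=∅  M[L2]=60
step 21: P1: load  L0  ⟶  SO  (L0)  txn=∅  M[L0]=30

memory[L0] = 30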